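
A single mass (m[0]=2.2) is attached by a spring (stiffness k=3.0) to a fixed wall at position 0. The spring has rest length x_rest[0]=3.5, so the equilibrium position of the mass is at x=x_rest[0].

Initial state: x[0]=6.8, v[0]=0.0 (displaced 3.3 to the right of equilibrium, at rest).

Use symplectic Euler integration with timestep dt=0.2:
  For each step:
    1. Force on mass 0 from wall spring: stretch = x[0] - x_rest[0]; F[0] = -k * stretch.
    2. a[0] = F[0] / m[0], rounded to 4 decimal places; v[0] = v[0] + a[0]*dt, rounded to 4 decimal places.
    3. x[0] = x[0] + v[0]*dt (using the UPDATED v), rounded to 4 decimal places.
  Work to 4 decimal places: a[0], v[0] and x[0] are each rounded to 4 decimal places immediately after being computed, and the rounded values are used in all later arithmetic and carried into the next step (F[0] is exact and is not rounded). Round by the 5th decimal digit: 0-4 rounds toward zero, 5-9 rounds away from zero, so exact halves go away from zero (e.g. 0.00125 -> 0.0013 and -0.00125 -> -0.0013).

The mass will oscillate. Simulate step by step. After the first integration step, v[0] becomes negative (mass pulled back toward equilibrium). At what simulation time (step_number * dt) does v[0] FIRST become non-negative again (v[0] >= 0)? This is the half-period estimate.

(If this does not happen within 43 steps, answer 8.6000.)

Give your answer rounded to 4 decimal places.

Step 0: x=[6.8000] v=[0.0000]
Step 1: x=[6.6200] v=[-0.9000]
Step 2: x=[6.2698] v=[-1.7509]
Step 3: x=[5.7685] v=[-2.5063]
Step 4: x=[5.1435] v=[-3.1250]
Step 5: x=[4.4289] v=[-3.5732]
Step 6: x=[3.6636] v=[-3.8265]
Step 7: x=[2.8894] v=[-3.8711]
Step 8: x=[2.1485] v=[-3.7046]
Step 9: x=[1.4813] v=[-3.3360]
Step 10: x=[0.9242] v=[-2.7854]
Step 11: x=[0.5076] v=[-2.0829]
Step 12: x=[0.2542] v=[-1.2668]
Step 13: x=[0.1779] v=[-0.3816]
Step 14: x=[0.2828] v=[0.5244]
First v>=0 after going negative at step 14, time=2.8000

Answer: 2.8000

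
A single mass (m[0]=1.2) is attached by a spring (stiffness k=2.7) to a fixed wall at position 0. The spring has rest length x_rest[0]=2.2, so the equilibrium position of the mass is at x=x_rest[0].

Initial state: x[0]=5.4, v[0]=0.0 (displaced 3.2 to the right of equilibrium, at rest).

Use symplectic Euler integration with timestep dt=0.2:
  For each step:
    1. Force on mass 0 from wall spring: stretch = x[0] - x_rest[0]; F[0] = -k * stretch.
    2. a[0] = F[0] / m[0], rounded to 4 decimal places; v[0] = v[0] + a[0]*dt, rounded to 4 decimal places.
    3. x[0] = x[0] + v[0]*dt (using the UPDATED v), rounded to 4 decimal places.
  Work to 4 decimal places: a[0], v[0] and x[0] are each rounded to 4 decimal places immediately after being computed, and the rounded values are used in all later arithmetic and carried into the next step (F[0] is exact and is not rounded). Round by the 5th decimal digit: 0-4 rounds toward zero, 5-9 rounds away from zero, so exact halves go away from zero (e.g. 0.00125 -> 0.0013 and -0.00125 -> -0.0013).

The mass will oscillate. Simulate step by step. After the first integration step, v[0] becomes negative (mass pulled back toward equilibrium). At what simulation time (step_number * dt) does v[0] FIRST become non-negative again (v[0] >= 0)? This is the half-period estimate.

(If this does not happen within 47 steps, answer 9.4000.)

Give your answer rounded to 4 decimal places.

Step 0: x=[5.4000] v=[0.0000]
Step 1: x=[5.1120] v=[-1.4400]
Step 2: x=[4.5619] v=[-2.7504]
Step 3: x=[3.7992] v=[-3.8133]
Step 4: x=[2.8926] v=[-4.5329]
Step 5: x=[1.9237] v=[-4.8446]
Step 6: x=[0.9796] v=[-4.7203]
Step 7: x=[0.1454] v=[-4.1711]
Step 8: x=[-0.5039] v=[-3.2465]
Step 9: x=[-0.9098] v=[-2.0297]
Step 10: x=[-1.0359] v=[-0.6303]
Step 11: x=[-0.8707] v=[0.8259]
First v>=0 after going negative at step 11, time=2.2000

Answer: 2.2000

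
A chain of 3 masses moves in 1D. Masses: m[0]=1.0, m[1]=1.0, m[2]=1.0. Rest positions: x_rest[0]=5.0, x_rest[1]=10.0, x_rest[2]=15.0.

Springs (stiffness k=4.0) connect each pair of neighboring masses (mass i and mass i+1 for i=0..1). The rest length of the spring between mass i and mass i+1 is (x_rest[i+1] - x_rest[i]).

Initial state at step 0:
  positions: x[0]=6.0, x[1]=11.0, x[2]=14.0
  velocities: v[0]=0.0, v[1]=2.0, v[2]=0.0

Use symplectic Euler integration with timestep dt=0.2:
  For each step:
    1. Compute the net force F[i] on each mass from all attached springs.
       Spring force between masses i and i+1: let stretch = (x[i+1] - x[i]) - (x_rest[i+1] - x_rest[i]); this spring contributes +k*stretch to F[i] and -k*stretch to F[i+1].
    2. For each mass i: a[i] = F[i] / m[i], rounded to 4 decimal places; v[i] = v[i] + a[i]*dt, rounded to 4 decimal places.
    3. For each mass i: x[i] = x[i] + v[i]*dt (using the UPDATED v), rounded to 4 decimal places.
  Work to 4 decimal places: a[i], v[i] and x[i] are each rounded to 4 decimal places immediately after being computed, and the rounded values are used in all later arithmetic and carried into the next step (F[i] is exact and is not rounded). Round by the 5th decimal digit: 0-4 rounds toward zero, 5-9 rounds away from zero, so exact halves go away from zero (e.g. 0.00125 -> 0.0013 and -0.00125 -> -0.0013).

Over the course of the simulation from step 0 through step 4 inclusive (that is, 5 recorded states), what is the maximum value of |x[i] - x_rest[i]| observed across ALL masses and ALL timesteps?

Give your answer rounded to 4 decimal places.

Step 0: x=[6.0000 11.0000 14.0000] v=[0.0000 2.0000 0.0000]
Step 1: x=[6.0000 11.0800 14.3200] v=[0.0000 0.4000 1.6000]
Step 2: x=[6.0128 10.8656 14.9216] v=[0.0640 -1.0720 3.0080]
Step 3: x=[6.0020 10.5237 15.6742] v=[-0.0538 -1.7094 3.7632]
Step 4: x=[5.9147 10.2824 16.4028] v=[-0.4364 -1.2064 3.6428]
Max displacement = 1.4028

Answer: 1.4028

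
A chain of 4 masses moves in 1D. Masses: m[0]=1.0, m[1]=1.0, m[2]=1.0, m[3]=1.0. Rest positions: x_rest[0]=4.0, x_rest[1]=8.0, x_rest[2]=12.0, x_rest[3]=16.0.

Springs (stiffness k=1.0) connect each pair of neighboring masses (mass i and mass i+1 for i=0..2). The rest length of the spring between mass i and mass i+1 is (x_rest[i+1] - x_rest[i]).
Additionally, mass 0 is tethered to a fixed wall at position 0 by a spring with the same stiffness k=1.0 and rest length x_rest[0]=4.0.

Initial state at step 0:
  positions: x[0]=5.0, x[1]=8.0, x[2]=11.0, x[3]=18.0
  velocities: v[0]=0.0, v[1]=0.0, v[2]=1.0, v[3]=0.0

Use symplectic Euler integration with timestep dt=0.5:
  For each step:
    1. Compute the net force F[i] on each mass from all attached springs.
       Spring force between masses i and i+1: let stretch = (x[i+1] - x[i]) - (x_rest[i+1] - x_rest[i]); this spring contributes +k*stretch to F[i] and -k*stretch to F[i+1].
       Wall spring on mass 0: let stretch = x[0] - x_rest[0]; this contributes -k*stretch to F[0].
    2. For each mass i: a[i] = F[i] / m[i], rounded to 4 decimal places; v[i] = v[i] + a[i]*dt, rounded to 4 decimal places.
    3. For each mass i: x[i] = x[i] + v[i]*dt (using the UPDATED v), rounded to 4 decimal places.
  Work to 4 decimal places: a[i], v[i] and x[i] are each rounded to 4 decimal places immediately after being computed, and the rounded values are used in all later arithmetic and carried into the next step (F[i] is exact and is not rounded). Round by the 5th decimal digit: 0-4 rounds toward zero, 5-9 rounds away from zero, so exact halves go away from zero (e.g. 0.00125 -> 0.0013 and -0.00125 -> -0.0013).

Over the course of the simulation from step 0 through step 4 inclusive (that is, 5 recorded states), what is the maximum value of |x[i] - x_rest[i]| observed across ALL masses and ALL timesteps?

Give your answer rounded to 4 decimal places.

Step 0: x=[5.0000 8.0000 11.0000 18.0000] v=[0.0000 0.0000 1.0000 0.0000]
Step 1: x=[4.5000 8.0000 12.5000 17.2500] v=[-1.0000 0.0000 3.0000 -1.5000]
Step 2: x=[3.7500 8.2500 14.0625 16.3125] v=[-1.5000 0.5000 3.1250 -1.8750]
Step 3: x=[3.1875 8.8282 14.7344 15.8125] v=[-1.1250 1.1563 1.3438 -1.0000]
Step 4: x=[3.2383 9.4728 14.1993 16.0430] v=[0.1016 1.2891 -1.0703 0.4610]
Max displacement = 2.7344

Answer: 2.7344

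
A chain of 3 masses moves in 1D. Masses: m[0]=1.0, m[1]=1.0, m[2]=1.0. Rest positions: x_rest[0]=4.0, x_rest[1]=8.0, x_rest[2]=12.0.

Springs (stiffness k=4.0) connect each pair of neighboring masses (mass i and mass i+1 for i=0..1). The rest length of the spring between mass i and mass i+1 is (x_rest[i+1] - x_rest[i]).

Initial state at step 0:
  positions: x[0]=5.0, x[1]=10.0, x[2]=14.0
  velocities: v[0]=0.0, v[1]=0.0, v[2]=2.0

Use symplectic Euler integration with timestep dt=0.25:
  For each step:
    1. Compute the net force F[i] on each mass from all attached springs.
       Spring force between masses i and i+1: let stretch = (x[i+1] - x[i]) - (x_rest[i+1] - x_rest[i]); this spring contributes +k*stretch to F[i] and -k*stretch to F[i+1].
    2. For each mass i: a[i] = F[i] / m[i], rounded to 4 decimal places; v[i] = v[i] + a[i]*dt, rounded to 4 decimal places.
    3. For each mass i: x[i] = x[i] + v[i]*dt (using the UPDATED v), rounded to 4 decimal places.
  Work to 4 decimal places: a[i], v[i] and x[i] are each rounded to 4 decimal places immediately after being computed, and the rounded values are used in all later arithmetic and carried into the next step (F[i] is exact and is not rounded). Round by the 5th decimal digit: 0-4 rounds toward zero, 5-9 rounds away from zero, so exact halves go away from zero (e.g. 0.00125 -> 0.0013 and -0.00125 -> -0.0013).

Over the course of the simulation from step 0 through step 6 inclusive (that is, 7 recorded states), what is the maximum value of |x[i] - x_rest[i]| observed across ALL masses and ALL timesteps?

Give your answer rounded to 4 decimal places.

Step 0: x=[5.0000 10.0000 14.0000] v=[0.0000 0.0000 2.0000]
Step 1: x=[5.2500 9.7500 14.5000] v=[1.0000 -1.0000 2.0000]
Step 2: x=[5.6250 9.5625 14.8125] v=[1.5000 -0.7500 1.2500]
Step 3: x=[5.9844 9.7031 14.8125] v=[1.4375 0.5625 0.0000]
Step 4: x=[6.2735 10.1914 14.5352] v=[1.1562 1.9532 -1.1094]
Step 5: x=[6.5420 10.7862 14.1719] v=[1.0741 2.3791 -1.4532]
Step 6: x=[6.8716 11.1664 13.9622] v=[1.3183 1.5206 -0.8389]
Max displacement = 3.1664

Answer: 3.1664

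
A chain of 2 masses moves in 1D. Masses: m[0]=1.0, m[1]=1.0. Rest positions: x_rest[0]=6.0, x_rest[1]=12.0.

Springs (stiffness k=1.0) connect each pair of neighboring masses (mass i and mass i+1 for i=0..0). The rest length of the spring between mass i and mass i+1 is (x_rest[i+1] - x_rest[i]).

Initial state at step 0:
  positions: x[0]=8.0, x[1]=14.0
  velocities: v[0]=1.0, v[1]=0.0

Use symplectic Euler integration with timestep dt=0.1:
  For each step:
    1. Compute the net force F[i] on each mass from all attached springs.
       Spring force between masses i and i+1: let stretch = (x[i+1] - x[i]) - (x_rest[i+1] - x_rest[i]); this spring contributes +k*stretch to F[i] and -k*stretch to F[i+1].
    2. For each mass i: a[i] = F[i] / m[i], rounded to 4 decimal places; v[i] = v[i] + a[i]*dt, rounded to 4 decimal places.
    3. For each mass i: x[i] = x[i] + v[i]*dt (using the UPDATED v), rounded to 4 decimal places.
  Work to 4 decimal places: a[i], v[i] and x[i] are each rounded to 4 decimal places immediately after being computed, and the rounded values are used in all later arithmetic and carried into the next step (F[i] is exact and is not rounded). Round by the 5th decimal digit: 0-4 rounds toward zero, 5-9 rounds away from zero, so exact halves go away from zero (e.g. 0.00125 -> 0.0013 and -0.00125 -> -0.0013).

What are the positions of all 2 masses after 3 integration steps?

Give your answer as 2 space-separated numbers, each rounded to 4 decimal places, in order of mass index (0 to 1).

Step 0: x=[8.0000 14.0000] v=[1.0000 0.0000]
Step 1: x=[8.1000 14.0000] v=[1.0000 0.0000]
Step 2: x=[8.1990 14.0010] v=[0.9900 0.0100]
Step 3: x=[8.2960 14.0040] v=[0.9702 0.0298]

Answer: 8.2960 14.0040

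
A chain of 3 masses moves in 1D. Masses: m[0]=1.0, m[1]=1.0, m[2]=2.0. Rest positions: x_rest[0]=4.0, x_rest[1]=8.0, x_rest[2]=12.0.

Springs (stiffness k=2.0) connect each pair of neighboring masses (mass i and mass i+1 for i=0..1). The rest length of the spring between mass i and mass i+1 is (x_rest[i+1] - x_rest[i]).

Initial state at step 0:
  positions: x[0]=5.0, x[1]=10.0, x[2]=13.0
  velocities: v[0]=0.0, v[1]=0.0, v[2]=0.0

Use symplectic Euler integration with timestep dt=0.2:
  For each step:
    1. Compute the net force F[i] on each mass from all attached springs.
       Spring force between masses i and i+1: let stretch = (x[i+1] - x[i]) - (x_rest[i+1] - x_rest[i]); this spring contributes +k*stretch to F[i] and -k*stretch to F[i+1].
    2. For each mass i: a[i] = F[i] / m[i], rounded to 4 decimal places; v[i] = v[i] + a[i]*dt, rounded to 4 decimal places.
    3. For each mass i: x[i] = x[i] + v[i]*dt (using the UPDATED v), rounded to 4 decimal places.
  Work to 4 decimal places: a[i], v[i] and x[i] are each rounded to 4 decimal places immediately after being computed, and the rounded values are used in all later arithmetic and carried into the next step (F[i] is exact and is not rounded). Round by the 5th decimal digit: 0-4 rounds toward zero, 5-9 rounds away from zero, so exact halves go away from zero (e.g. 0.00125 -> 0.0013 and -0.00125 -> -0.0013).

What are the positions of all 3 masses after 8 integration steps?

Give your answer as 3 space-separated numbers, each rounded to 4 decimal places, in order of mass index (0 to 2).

Step 0: x=[5.0000 10.0000 13.0000] v=[0.0000 0.0000 0.0000]
Step 1: x=[5.0800 9.8400 13.0400] v=[0.4000 -0.8000 0.2000]
Step 2: x=[5.2208 9.5552 13.1120] v=[0.7040 -1.4240 0.3600]
Step 3: x=[5.3884 9.2082 13.2017] v=[0.8378 -1.7350 0.4486]
Step 4: x=[5.5415 8.8751 13.2917] v=[0.7657 -1.6655 0.4499]
Step 5: x=[5.6413 8.6286 13.3650] v=[0.4991 -1.2323 0.3666]
Step 6: x=[5.6601 8.5221 13.4089] v=[0.0940 -0.5327 0.2193]
Step 7: x=[5.5879 8.5775 13.4173] v=[-0.3612 0.2772 0.0419]
Step 8: x=[5.4348 8.7810 13.3921] v=[-0.7654 1.0173 -0.1261]

Answer: 5.4348 8.7810 13.3921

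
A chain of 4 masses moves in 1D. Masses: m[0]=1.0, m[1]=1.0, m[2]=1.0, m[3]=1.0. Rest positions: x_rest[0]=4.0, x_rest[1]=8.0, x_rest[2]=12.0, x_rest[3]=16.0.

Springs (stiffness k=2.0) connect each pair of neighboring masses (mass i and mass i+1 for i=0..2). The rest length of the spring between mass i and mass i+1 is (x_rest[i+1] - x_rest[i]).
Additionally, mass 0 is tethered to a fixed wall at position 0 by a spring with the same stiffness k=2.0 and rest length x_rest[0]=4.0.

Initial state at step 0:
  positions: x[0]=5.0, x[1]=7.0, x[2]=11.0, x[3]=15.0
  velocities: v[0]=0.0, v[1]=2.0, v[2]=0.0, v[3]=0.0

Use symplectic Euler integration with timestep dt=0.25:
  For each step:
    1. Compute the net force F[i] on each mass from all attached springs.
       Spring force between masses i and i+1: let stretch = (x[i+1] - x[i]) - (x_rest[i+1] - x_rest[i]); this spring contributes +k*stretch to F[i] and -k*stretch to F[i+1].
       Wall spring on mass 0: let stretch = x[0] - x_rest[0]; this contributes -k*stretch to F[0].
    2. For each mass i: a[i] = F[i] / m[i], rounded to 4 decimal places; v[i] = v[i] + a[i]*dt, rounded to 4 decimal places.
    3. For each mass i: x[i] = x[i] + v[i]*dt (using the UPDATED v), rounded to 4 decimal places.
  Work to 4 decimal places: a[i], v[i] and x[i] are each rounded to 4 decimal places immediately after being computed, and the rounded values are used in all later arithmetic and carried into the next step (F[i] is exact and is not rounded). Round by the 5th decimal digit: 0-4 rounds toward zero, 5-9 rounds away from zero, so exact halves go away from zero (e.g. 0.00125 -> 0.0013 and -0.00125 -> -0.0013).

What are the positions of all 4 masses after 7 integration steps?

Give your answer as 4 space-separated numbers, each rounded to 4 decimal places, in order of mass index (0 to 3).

Step 0: x=[5.0000 7.0000 11.0000 15.0000] v=[0.0000 2.0000 0.0000 0.0000]
Step 1: x=[4.6250 7.7500 11.0000 15.0000] v=[-1.5000 3.0000 0.0000 0.0000]
Step 2: x=[4.0625 8.5156 11.0938 15.0000] v=[-2.2500 3.0625 0.3750 0.0000]
Step 3: x=[3.5488 9.0469 11.3536 15.0117] v=[-2.0547 2.1251 1.0390 0.0469]
Step 4: x=[3.2788 9.1793 11.7823 15.0662] v=[-1.0801 0.5294 1.7147 0.2179]
Step 5: x=[3.3365 8.8995 12.2961 15.2102] v=[0.2308 -1.1194 2.0552 0.5760]
Step 6: x=[3.6725 8.3489 12.7496 15.4900] v=[1.3441 -2.2026 1.8140 1.1190]
Step 7: x=[4.1340 7.7638 12.9956 15.9272] v=[1.8461 -2.3405 0.9839 1.7488]

Answer: 4.1340 7.7638 12.9956 15.9272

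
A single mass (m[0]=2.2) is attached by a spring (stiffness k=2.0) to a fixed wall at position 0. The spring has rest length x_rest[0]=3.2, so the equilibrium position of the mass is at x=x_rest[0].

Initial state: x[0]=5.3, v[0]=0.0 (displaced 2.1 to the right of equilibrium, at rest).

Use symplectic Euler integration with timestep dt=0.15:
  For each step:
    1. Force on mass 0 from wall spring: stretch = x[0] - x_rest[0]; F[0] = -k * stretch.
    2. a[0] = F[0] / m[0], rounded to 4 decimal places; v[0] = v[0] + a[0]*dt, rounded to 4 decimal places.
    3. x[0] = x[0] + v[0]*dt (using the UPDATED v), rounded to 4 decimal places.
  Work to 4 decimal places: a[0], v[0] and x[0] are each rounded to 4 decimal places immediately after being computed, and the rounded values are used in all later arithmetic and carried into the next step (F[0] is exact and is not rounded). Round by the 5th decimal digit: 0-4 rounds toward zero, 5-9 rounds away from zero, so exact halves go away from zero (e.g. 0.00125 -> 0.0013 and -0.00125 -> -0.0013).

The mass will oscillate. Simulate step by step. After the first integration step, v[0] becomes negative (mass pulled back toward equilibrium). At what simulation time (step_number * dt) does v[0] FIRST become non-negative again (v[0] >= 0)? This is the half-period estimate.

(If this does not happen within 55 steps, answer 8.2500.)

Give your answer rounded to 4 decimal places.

Answer: 3.3000

Derivation:
Step 0: x=[5.3000] v=[0.0000]
Step 1: x=[5.2570] v=[-0.2864]
Step 2: x=[5.1720] v=[-0.5669]
Step 3: x=[5.0466] v=[-0.8358]
Step 4: x=[4.8835] v=[-1.0876]
Step 5: x=[4.6859] v=[-1.3172]
Step 6: x=[4.4579] v=[-1.5198]
Step 7: x=[4.2042] v=[-1.6913]
Step 8: x=[3.9300] v=[-1.8282]
Step 9: x=[3.6408] v=[-1.9277]
Step 10: x=[3.3426] v=[-1.9878]
Step 11: x=[3.0415] v=[-2.0072]
Step 12: x=[2.7437] v=[-1.9856]
Step 13: x=[2.4552] v=[-1.9234]
Step 14: x=[2.1819] v=[-1.8218]
Step 15: x=[1.9295] v=[-1.6830]
Step 16: x=[1.7030] v=[-1.5098]
Step 17: x=[1.5071] v=[-1.3057]
Step 18: x=[1.3459] v=[-1.0749]
Step 19: x=[1.2226] v=[-0.8221]
Step 20: x=[1.1397] v=[-0.5525]
Step 21: x=[1.0990] v=[-0.2716]
Step 22: x=[1.1012] v=[0.0149]
First v>=0 after going negative at step 22, time=3.3000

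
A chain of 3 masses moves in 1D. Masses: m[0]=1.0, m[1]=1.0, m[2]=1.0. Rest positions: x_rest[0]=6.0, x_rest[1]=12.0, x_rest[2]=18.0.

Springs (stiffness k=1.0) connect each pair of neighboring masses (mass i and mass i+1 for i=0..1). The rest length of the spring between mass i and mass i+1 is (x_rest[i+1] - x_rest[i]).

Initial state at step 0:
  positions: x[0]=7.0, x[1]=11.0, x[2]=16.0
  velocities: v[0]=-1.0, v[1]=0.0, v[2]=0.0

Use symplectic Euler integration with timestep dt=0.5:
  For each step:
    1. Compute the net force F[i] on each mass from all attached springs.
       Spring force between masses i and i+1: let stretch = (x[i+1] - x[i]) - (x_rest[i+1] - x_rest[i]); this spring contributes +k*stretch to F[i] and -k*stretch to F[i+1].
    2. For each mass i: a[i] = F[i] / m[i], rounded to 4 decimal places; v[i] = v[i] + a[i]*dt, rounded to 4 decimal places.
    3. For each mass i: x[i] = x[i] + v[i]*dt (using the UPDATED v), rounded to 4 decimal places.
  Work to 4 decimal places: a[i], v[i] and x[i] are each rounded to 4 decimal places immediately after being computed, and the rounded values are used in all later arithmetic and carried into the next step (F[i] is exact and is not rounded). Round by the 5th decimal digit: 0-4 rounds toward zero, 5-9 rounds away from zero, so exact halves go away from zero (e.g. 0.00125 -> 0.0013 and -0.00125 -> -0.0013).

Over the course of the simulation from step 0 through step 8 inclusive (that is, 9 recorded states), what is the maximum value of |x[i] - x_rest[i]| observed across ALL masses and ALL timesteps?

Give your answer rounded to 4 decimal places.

Answer: 3.1034

Derivation:
Step 0: x=[7.0000 11.0000 16.0000] v=[-1.0000 0.0000 0.0000]
Step 1: x=[6.0000 11.2500 16.2500] v=[-2.0000 0.5000 0.5000]
Step 2: x=[4.8125 11.4375 16.7500] v=[-2.3750 0.3750 1.0000]
Step 3: x=[3.7813 11.2969 17.4219] v=[-2.0625 -0.2813 1.3438]
Step 4: x=[3.1290 10.8086 18.0626] v=[-1.3047 -0.9766 1.2813]
Step 5: x=[2.8966 10.2139 18.3898] v=[-0.4649 -1.1894 0.6543]
Step 6: x=[2.9935 9.8339 18.1730] v=[0.1938 -0.7601 -0.4337]
Step 7: x=[3.3005 9.8285 17.3714] v=[0.6140 -0.0108 -1.6033]
Step 8: x=[3.7395 10.0769 16.1840] v=[0.8780 0.4967 -2.3748]
Max displacement = 3.1034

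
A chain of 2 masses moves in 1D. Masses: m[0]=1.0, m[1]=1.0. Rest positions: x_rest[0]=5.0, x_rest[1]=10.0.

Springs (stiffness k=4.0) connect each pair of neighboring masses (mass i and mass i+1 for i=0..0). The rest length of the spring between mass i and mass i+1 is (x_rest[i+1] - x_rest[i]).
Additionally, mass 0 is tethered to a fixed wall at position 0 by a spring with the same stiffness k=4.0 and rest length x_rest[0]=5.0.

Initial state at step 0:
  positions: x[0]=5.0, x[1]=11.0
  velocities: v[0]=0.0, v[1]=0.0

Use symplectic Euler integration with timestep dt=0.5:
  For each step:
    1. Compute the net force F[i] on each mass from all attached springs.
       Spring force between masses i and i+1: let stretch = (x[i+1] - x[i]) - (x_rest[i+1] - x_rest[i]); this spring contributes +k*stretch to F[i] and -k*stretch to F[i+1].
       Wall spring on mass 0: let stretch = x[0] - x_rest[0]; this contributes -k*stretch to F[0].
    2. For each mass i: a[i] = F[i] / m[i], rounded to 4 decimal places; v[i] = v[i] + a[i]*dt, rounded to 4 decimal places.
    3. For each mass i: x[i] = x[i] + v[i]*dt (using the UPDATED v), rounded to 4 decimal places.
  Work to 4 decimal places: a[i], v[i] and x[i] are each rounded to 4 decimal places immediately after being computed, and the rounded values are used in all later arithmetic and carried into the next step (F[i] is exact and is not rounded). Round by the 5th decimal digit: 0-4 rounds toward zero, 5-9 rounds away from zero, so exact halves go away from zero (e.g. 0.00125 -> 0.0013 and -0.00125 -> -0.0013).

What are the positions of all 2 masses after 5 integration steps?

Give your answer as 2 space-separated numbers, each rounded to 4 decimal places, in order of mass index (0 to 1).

Answer: 5.0000 9.0000

Derivation:
Step 0: x=[5.0000 11.0000] v=[0.0000 0.0000]
Step 1: x=[6.0000 10.0000] v=[2.0000 -2.0000]
Step 2: x=[5.0000 10.0000] v=[-2.0000 0.0000]
Step 3: x=[4.0000 10.0000] v=[-2.0000 0.0000]
Step 4: x=[5.0000 9.0000] v=[2.0000 -2.0000]
Step 5: x=[5.0000 9.0000] v=[0.0000 0.0000]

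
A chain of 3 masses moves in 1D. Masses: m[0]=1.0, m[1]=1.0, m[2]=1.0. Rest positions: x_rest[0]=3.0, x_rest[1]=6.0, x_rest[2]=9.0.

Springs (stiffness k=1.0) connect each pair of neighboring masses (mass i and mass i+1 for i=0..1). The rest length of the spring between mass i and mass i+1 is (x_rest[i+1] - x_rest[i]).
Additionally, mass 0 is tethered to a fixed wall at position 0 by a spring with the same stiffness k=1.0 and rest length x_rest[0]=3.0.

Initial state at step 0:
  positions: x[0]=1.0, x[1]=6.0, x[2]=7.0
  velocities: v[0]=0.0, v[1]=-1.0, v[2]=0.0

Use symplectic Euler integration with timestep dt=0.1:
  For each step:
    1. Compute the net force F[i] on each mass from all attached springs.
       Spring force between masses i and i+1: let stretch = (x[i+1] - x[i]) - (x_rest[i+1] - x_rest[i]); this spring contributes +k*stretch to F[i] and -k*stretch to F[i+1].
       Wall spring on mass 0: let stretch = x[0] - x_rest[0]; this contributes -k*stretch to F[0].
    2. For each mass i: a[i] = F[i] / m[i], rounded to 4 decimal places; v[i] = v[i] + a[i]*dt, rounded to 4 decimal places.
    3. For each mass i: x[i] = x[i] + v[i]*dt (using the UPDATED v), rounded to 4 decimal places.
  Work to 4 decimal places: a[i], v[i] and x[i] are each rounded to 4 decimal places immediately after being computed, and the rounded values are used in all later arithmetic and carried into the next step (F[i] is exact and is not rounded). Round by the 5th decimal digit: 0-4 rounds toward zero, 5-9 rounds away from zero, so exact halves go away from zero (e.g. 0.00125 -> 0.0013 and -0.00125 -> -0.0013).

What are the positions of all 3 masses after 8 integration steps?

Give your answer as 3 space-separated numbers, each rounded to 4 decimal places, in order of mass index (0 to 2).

Answer: 2.1306 4.1869 7.5263

Derivation:
Step 0: x=[1.0000 6.0000 7.0000] v=[0.0000 -1.0000 0.0000]
Step 1: x=[1.0400 5.8600 7.0200] v=[0.4000 -1.4000 0.2000]
Step 2: x=[1.1178 5.6834 7.0584] v=[0.7780 -1.7660 0.3840]
Step 3: x=[1.2301 5.4749 7.1131] v=[1.1228 -2.0851 0.5465]
Step 4: x=[1.3725 5.2403 7.1814] v=[1.4243 -2.3458 0.6827]
Step 5: x=[1.5399 4.9865 7.2603] v=[1.6738 -2.5385 0.7886]
Step 6: x=[1.7264 4.7209 7.3464] v=[1.8645 -2.6558 0.8612]
Step 7: x=[1.9255 4.4516 7.4363] v=[1.9913 -2.6927 0.8987]
Step 8: x=[2.1306 4.1869 7.5263] v=[2.0514 -2.6468 0.9002]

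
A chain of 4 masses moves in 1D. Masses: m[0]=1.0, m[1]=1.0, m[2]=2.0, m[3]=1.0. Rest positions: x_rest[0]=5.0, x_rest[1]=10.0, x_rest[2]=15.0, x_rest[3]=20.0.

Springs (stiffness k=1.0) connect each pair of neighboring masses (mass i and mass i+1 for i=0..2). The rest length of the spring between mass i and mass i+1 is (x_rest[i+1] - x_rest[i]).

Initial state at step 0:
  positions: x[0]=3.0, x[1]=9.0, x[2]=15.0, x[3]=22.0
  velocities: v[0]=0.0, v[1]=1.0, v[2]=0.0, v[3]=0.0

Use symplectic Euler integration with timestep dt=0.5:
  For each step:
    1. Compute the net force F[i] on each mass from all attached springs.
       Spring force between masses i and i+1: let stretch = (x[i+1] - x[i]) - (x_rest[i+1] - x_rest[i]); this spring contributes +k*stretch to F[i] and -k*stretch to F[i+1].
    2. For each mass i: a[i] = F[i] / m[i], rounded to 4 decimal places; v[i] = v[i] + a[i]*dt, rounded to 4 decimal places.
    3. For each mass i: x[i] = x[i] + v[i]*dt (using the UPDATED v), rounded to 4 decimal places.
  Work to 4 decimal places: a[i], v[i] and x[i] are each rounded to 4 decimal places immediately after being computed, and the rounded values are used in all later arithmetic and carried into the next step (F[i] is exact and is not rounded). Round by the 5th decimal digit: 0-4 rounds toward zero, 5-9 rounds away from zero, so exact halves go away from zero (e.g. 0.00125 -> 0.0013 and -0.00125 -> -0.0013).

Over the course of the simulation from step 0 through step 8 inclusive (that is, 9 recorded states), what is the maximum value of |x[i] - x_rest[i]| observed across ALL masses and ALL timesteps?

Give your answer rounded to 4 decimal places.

Answer: 2.7098

Derivation:
Step 0: x=[3.0000 9.0000 15.0000 22.0000] v=[0.0000 1.0000 0.0000 0.0000]
Step 1: x=[3.2500 9.5000 15.1250 21.5000] v=[0.5000 1.0000 0.2500 -1.0000]
Step 2: x=[3.8125 9.8438 15.3438 20.6563] v=[1.1250 0.6875 0.4375 -1.6875]
Step 3: x=[4.6329 10.0548 15.5391 19.7344] v=[1.6407 0.4219 0.3906 -1.8438]
Step 4: x=[5.5588 10.2814 15.5733 19.0137] v=[1.8517 0.4531 0.0684 -1.4415]
Step 5: x=[6.4153 10.6503 15.3761 18.6829] v=[1.7130 0.7378 -0.3945 -0.6617]
Step 6: x=[7.0806 11.1419 15.0015 18.7754] v=[1.3305 0.9832 -0.7493 0.1849]
Step 7: x=[7.5112 11.5831 14.6161 19.1744] v=[0.8612 0.8824 -0.7708 0.7980]
Step 8: x=[7.7098 11.7646 14.4214 19.6839] v=[0.3972 0.3630 -0.3895 1.0189]
Max displacement = 2.7098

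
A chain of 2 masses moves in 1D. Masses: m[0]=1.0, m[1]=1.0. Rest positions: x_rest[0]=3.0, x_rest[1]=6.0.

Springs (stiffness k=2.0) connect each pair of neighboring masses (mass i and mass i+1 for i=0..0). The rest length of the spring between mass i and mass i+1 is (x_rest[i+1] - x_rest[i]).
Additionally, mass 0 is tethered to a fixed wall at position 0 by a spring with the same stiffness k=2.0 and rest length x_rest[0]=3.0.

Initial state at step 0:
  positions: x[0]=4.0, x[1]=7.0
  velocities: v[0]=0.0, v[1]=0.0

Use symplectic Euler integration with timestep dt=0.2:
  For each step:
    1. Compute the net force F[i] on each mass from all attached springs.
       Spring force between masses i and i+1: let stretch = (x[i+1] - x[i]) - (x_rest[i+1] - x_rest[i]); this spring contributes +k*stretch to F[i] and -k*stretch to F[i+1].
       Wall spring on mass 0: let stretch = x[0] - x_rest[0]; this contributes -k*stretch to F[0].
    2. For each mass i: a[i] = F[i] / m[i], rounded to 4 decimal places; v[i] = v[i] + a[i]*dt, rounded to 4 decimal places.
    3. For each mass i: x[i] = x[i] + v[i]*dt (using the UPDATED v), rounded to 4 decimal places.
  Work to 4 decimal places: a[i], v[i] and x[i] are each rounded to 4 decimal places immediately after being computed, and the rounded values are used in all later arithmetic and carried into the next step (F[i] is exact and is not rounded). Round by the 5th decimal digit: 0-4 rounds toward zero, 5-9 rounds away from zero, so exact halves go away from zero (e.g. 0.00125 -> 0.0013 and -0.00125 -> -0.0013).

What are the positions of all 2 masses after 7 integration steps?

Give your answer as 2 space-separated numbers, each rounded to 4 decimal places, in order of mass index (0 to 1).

Answer: 2.9160 6.4665

Derivation:
Step 0: x=[4.0000 7.0000] v=[0.0000 0.0000]
Step 1: x=[3.9200 7.0000] v=[-0.4000 0.0000]
Step 2: x=[3.7728 6.9936] v=[-0.7360 -0.0320]
Step 3: x=[3.5814 6.9695] v=[-0.9568 -0.1203]
Step 4: x=[3.3746 6.9144] v=[-1.0341 -0.2755]
Step 5: x=[3.1810 6.8161] v=[-0.9680 -0.4914]
Step 6: x=[3.0237 6.6670] v=[-0.7864 -0.7454]
Step 7: x=[2.9160 6.4665] v=[-0.5386 -1.0027]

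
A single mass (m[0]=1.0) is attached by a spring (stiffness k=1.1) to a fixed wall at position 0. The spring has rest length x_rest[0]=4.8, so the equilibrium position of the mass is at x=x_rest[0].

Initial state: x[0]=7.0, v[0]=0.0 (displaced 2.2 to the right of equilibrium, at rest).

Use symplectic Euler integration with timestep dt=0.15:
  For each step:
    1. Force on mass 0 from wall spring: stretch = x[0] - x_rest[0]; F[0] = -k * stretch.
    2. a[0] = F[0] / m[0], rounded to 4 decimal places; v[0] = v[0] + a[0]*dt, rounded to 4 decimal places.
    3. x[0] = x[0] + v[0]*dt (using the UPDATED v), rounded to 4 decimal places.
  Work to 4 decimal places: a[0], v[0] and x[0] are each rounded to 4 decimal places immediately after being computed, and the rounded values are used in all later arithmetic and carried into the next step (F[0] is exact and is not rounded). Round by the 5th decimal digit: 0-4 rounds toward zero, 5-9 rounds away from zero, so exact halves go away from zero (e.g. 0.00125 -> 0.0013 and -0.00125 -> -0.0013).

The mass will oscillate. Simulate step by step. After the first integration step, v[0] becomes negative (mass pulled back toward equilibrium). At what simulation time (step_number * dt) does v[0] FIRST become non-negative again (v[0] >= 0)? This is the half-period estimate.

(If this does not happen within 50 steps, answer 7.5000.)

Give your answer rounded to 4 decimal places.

Step 0: x=[7.0000] v=[0.0000]
Step 1: x=[6.9456] v=[-0.3630]
Step 2: x=[6.8381] v=[-0.7170]
Step 3: x=[6.6801] v=[-1.0533]
Step 4: x=[6.4756] v=[-1.3635]
Step 5: x=[6.2296] v=[-1.6400]
Step 6: x=[5.9482] v=[-1.8759]
Step 7: x=[5.6384] v=[-2.0654]
Step 8: x=[5.3078] v=[-2.2037]
Step 9: x=[4.9647] v=[-2.2875]
Step 10: x=[4.6175] v=[-2.3147]
Step 11: x=[4.2748] v=[-2.2846]
Step 12: x=[3.9451] v=[-2.1979]
Step 13: x=[3.6366] v=[-2.0568]
Step 14: x=[3.3569] v=[-1.8648]
Step 15: x=[3.1129] v=[-1.6267]
Step 16: x=[2.9107] v=[-1.3483]
Step 17: x=[2.7552] v=[-1.0366]
Step 18: x=[2.6503] v=[-0.6992]
Step 19: x=[2.5986] v=[-0.3445]
Step 20: x=[2.6014] v=[0.0187]
First v>=0 after going negative at step 20, time=3.0000

Answer: 3.0000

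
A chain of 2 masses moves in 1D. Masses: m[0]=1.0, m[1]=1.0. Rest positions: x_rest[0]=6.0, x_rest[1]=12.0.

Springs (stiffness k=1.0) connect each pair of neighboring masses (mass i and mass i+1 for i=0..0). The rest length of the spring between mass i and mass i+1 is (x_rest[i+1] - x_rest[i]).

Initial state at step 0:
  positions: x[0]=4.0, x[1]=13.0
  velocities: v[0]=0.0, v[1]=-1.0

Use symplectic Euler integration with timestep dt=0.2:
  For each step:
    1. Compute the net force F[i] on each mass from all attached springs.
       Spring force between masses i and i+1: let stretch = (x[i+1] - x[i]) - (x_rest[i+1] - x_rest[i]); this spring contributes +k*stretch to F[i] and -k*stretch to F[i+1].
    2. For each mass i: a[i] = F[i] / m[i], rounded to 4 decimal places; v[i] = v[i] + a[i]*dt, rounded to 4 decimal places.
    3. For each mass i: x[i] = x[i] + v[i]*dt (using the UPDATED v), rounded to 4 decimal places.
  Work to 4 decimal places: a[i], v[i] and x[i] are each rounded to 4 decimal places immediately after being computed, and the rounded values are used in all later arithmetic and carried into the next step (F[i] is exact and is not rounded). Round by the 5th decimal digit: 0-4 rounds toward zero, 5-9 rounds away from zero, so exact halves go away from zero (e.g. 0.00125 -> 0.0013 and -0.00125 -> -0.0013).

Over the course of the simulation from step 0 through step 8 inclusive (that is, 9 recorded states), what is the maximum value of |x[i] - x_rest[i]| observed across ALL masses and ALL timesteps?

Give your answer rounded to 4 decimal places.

Answer: 2.7030

Derivation:
Step 0: x=[4.0000 13.0000] v=[0.0000 -1.0000]
Step 1: x=[4.1200 12.6800] v=[0.6000 -1.6000]
Step 2: x=[4.3424 12.2576] v=[1.1120 -2.1120]
Step 3: x=[4.6414 11.7586] v=[1.4950 -2.4950]
Step 4: x=[4.9851 11.2149] v=[1.7184 -2.7184]
Step 5: x=[5.3380 10.6620] v=[1.7644 -2.7644]
Step 6: x=[5.6638 10.1362] v=[1.6292 -2.6292]
Step 7: x=[5.9285 9.6715] v=[1.3237 -2.3237]
Step 8: x=[6.1030 9.2970] v=[0.8723 -1.8723]
Max displacement = 2.7030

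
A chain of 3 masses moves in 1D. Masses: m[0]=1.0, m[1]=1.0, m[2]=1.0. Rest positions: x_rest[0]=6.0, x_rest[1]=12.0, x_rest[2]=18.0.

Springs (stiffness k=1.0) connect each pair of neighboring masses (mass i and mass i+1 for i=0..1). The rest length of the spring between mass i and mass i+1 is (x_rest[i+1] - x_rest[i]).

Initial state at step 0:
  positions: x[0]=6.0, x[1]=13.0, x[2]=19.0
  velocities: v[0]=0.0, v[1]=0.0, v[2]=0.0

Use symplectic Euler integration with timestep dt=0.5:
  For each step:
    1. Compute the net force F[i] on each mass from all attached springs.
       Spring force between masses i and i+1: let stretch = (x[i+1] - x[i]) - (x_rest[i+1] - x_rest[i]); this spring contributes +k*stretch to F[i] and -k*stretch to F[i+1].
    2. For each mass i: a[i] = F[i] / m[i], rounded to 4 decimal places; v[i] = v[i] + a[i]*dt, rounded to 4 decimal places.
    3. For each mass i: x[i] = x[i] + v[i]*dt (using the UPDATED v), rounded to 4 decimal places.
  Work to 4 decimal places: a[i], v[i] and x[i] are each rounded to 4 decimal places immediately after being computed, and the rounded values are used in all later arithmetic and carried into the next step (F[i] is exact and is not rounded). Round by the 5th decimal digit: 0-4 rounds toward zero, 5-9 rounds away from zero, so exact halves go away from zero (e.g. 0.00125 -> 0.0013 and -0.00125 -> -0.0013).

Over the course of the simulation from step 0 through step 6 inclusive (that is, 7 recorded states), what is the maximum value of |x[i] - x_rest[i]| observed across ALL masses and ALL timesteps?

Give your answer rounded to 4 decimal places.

Step 0: x=[6.0000 13.0000 19.0000] v=[0.0000 0.0000 0.0000]
Step 1: x=[6.2500 12.7500 19.0000] v=[0.5000 -0.5000 0.0000]
Step 2: x=[6.6250 12.4375 18.9375] v=[0.7500 -0.6250 -0.1250]
Step 3: x=[6.9532 12.2969 18.7500] v=[0.6563 -0.2813 -0.3750]
Step 4: x=[7.1173 12.4336 18.4492] v=[0.3282 0.2734 -0.6016]
Step 5: x=[7.1105 12.7452 18.1445] v=[-0.0137 0.6231 -0.6094]
Step 6: x=[7.0123 12.9979 17.9900] v=[-0.1964 0.5054 -0.3091]
Max displacement = 1.1173

Answer: 1.1173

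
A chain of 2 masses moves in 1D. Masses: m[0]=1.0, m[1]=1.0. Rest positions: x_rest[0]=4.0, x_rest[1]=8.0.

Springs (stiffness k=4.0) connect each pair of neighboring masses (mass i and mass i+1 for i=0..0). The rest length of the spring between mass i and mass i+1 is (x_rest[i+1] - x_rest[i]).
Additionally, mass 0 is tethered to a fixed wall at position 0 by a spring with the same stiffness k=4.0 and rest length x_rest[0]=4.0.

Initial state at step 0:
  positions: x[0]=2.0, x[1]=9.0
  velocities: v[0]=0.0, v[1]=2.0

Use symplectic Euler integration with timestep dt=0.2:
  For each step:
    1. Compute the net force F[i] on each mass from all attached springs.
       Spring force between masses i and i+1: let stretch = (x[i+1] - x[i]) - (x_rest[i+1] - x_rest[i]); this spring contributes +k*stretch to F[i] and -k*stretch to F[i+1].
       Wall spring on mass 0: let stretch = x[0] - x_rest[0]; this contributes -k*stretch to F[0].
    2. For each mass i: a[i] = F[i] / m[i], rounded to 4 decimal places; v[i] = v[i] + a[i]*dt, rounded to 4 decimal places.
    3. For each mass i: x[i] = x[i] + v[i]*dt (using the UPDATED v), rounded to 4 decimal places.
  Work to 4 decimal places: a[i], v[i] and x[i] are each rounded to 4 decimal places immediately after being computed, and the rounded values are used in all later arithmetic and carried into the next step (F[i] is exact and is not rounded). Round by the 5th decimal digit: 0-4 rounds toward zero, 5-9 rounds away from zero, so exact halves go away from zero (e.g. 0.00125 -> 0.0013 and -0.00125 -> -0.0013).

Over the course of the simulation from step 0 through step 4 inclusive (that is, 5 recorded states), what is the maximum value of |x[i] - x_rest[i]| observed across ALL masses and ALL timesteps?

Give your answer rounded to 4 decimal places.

Answer: 2.3933

Derivation:
Step 0: x=[2.0000 9.0000] v=[0.0000 2.0000]
Step 1: x=[2.8000 8.9200] v=[4.0000 -0.4000]
Step 2: x=[4.1312 8.5008] v=[6.6560 -2.0960]
Step 3: x=[5.5005 8.0225] v=[6.8467 -2.3917]
Step 4: x=[6.3933 7.7806] v=[4.4639 -1.2093]
Max displacement = 2.3933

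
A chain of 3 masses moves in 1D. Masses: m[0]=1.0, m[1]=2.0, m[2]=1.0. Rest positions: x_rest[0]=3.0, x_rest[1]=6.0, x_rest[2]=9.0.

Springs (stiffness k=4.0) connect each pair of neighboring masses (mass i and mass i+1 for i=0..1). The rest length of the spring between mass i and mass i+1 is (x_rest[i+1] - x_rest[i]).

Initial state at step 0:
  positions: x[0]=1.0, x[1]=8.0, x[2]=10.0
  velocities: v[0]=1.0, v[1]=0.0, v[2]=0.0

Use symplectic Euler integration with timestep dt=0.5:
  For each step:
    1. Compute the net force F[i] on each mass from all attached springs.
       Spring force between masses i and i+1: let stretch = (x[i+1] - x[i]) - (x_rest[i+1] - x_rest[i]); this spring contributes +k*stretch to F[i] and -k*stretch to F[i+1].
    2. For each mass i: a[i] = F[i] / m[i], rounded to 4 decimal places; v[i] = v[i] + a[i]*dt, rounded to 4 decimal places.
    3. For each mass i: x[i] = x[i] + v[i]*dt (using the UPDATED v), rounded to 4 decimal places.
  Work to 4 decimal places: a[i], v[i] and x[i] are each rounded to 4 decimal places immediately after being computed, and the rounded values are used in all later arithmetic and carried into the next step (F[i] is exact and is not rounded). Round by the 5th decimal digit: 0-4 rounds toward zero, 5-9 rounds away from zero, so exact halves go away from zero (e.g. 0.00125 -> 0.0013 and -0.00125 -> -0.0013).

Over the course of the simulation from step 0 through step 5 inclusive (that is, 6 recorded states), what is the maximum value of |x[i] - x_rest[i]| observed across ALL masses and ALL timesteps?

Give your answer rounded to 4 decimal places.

Step 0: x=[1.0000 8.0000 10.0000] v=[1.0000 0.0000 0.0000]
Step 1: x=[5.5000 5.5000 11.0000] v=[9.0000 -5.0000 2.0000]
Step 2: x=[7.0000 5.7500 9.5000] v=[3.0000 0.5000 -3.0000]
Step 3: x=[4.2500 8.5000 7.2500] v=[-5.5000 5.5000 -4.5000]
Step 4: x=[2.7500 8.5000 9.2500] v=[-3.0000 0.0000 4.0000]
Step 5: x=[4.0000 6.0000 13.5000] v=[2.5000 -5.0000 8.5000]
Max displacement = 4.5000

Answer: 4.5000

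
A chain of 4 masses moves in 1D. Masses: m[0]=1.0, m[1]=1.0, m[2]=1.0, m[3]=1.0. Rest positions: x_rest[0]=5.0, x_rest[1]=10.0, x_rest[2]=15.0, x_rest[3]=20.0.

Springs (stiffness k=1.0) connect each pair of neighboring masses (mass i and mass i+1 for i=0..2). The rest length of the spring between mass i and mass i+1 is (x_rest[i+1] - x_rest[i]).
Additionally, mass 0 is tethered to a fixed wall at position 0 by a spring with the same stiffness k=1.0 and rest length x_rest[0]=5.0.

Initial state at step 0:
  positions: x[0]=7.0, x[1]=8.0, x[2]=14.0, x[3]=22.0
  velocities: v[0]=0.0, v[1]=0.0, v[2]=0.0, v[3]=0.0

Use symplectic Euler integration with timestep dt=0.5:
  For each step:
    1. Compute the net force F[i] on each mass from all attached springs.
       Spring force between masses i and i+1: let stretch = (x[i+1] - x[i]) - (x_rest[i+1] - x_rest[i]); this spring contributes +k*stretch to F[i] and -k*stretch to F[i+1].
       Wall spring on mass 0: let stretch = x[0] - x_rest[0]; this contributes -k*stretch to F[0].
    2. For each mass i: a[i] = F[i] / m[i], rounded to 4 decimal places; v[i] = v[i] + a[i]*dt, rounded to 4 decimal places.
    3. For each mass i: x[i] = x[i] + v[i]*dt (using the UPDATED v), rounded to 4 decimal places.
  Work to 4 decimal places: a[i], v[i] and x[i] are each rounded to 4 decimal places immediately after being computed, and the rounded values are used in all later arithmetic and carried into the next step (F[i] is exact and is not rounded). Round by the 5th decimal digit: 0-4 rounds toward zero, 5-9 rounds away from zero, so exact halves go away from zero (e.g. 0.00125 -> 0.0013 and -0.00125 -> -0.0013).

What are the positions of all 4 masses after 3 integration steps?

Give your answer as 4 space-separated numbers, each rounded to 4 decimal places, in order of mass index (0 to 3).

Answer: 2.5625 11.7969 16.2969 18.9531

Derivation:
Step 0: x=[7.0000 8.0000 14.0000 22.0000] v=[0.0000 0.0000 0.0000 0.0000]
Step 1: x=[5.5000 9.2500 14.5000 21.2500] v=[-3.0000 2.5000 1.0000 -1.5000]
Step 2: x=[3.5625 10.8750 15.3750 20.0625] v=[-3.8750 3.2500 1.7500 -2.3750]
Step 3: x=[2.5625 11.7969 16.2969 18.9531] v=[-2.0000 1.8438 1.8438 -2.2188]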